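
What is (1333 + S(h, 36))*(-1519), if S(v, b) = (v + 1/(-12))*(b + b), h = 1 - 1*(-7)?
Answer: -2890657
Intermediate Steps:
h = 8 (h = 1 + 7 = 8)
S(v, b) = 2*b*(-1/12 + v) (S(v, b) = (v - 1/12)*(2*b) = (-1/12 + v)*(2*b) = 2*b*(-1/12 + v))
(1333 + S(h, 36))*(-1519) = (1333 + (⅙)*36*(-1 + 12*8))*(-1519) = (1333 + (⅙)*36*(-1 + 96))*(-1519) = (1333 + (⅙)*36*95)*(-1519) = (1333 + 570)*(-1519) = 1903*(-1519) = -2890657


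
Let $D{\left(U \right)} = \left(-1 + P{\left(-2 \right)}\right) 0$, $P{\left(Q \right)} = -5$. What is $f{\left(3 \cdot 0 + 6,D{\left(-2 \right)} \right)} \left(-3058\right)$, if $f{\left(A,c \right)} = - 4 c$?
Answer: $0$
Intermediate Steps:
$D{\left(U \right)} = 0$ ($D{\left(U \right)} = \left(-1 - 5\right) 0 = \left(-6\right) 0 = 0$)
$f{\left(3 \cdot 0 + 6,D{\left(-2 \right)} \right)} \left(-3058\right) = \left(-4\right) 0 \left(-3058\right) = 0 \left(-3058\right) = 0$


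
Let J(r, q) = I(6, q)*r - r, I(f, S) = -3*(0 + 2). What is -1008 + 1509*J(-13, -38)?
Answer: 136311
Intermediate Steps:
I(f, S) = -6 (I(f, S) = -3*2 = -6)
J(r, q) = -7*r (J(r, q) = -6*r - r = -7*r)
-1008 + 1509*J(-13, -38) = -1008 + 1509*(-7*(-13)) = -1008 + 1509*91 = -1008 + 137319 = 136311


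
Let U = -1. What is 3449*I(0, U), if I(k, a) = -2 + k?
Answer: -6898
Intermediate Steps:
3449*I(0, U) = 3449*(-2 + 0) = 3449*(-2) = -6898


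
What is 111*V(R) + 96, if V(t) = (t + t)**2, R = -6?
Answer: 16080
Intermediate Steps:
V(t) = 4*t**2 (V(t) = (2*t)**2 = 4*t**2)
111*V(R) + 96 = 111*(4*(-6)**2) + 96 = 111*(4*36) + 96 = 111*144 + 96 = 15984 + 96 = 16080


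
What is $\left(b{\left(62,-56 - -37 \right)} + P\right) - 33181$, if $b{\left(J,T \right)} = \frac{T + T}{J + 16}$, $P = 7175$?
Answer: $- \frac{1014253}{39} \approx -26007.0$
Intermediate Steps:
$b{\left(J,T \right)} = \frac{2 T}{16 + J}$
$\left(b{\left(62,-56 - -37 \right)} + P\right) - 33181 = \left(\frac{2 \left(-56 - -37\right)}{16 + 62} + 7175\right) - 33181 = \left(\frac{2 \left(-56 + 37\right)}{78} + 7175\right) - 33181 = \left(2 \left(-19\right) \frac{1}{78} + 7175\right) - 33181 = \left(- \frac{19}{39} + 7175\right) - 33181 = \frac{279806}{39} - 33181 = - \frac{1014253}{39}$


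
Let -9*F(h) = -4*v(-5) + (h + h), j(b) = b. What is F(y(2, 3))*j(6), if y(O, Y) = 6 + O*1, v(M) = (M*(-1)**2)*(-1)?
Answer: 8/3 ≈ 2.6667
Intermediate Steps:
v(M) = -M (v(M) = (M*1)*(-1) = M*(-1) = -M)
y(O, Y) = 6 + O
F(h) = 20/9 - 2*h/9 (F(h) = -(-(-4)*(-5) + (h + h))/9 = -(-4*5 + 2*h)/9 = -(-20 + 2*h)/9 = 20/9 - 2*h/9)
F(y(2, 3))*j(6) = (20/9 - 2*(6 + 2)/9)*6 = (20/9 - 2/9*8)*6 = (20/9 - 16/9)*6 = (4/9)*6 = 8/3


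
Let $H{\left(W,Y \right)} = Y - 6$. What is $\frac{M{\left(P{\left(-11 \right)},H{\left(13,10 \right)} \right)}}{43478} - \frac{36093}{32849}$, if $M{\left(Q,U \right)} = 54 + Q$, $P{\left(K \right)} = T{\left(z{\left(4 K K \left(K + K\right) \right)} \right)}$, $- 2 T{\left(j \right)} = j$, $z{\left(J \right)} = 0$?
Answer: $- \frac{783738804}{714104411} \approx -1.0975$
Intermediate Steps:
$T{\left(j \right)} = - \frac{j}{2}$
$H{\left(W,Y \right)} = -6 + Y$
$P{\left(K \right)} = 0$ ($P{\left(K \right)} = \left(- \frac{1}{2}\right) 0 = 0$)
$\frac{M{\left(P{\left(-11 \right)},H{\left(13,10 \right)} \right)}}{43478} - \frac{36093}{32849} = \frac{54 + 0}{43478} - \frac{36093}{32849} = 54 \cdot \frac{1}{43478} - \frac{36093}{32849} = \frac{27}{21739} - \frac{36093}{32849} = - \frac{783738804}{714104411}$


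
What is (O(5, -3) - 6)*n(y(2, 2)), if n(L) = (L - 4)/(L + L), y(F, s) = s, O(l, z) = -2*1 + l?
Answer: 3/2 ≈ 1.5000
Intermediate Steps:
O(l, z) = -2 + l
n(L) = (-4 + L)/(2*L) (n(L) = (-4 + L)/((2*L)) = (-4 + L)*(1/(2*L)) = (-4 + L)/(2*L))
(O(5, -3) - 6)*n(y(2, 2)) = ((-2 + 5) - 6)*((½)*(-4 + 2)/2) = (3 - 6)*((½)*(½)*(-2)) = -3*(-½) = 3/2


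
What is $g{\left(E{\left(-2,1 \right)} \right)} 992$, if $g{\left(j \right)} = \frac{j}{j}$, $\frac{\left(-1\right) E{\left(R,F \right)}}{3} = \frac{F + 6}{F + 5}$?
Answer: $992$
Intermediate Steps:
$E{\left(R,F \right)} = - \frac{3 \left(6 + F\right)}{5 + F}$ ($E{\left(R,F \right)} = - 3 \frac{F + 6}{F + 5} = - 3 \frac{6 + F}{5 + F} = - \frac{3 \left(6 + F\right)}{5 + F}$)
$g{\left(j \right)} = 1$
$g{\left(E{\left(-2,1 \right)} \right)} 992 = 1 \cdot 992 = 992$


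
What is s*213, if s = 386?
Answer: 82218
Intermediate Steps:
s*213 = 386*213 = 82218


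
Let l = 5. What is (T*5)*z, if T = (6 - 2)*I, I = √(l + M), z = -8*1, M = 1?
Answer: -160*√6 ≈ -391.92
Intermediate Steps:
z = -8
I = √6 (I = √(5 + 1) = √6 ≈ 2.4495)
T = 4*√6 (T = (6 - 2)*√6 = 4*√6 ≈ 9.7980)
(T*5)*z = ((4*√6)*5)*(-8) = (20*√6)*(-8) = -160*√6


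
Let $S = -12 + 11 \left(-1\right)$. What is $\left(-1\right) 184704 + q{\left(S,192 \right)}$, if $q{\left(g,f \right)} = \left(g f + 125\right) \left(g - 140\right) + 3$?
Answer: $514732$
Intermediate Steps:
$S = -23$ ($S = -12 - 11 = -23$)
$q{\left(g,f \right)} = 3 + \left(-140 + g\right) \left(125 + f g\right)$ ($q{\left(g,f \right)} = \left(f g + 125\right) \left(-140 + g\right) + 3 = \left(125 + f g\right) \left(-140 + g\right) + 3 = \left(-140 + g\right) \left(125 + f g\right) + 3 = 3 + \left(-140 + g\right) \left(125 + f g\right)$)
$\left(-1\right) 184704 + q{\left(S,192 \right)} = \left(-1\right) 184704 + \left(-17497 + 125 \left(-23\right) + 192 \left(-23\right)^{2} - 26880 \left(-23\right)\right) = -184704 + \left(-17497 - 2875 + 192 \cdot 529 + 618240\right) = -184704 + \left(-17497 - 2875 + 101568 + 618240\right) = -184704 + 699436 = 514732$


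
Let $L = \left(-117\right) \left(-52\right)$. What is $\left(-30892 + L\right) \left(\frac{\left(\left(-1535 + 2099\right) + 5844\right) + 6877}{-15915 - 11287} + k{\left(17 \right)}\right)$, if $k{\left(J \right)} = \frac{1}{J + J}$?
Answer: $\frac{376096368}{33031} \approx 11386.0$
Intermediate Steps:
$k{\left(J \right)} = \frac{1}{2 J}$
$L = 6084$
$\left(-30892 + L\right) \left(\frac{\left(\left(-1535 + 2099\right) + 5844\right) + 6877}{-15915 - 11287} + k{\left(17 \right)}\right) = \left(-30892 + 6084\right) \left(\frac{\left(\left(-1535 + 2099\right) + 5844\right) + 6877}{-15915 - 11287} + \frac{1}{2 \cdot 17}\right) = - 24808 \left(\frac{\left(564 + 5844\right) + 6877}{-27202} + \frac{1}{2} \cdot \frac{1}{17}\right) = - 24808 \left(\left(6408 + 6877\right) \left(- \frac{1}{27202}\right) + \frac{1}{34}\right) = - 24808 \left(13285 \left(- \frac{1}{27202}\right) + \frac{1}{34}\right) = - 24808 \left(- \frac{13285}{27202} + \frac{1}{34}\right) = \left(-24808\right) \left(- \frac{106122}{231217}\right) = \frac{376096368}{33031}$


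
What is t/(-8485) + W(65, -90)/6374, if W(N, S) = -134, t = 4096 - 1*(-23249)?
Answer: -17543402/5408339 ≈ -3.2438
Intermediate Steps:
t = 27345 (t = 4096 + 23249 = 27345)
t/(-8485) + W(65, -90)/6374 = 27345/(-8485) - 134/6374 = 27345*(-1/8485) - 134*1/6374 = -5469/1697 - 67/3187 = -17543402/5408339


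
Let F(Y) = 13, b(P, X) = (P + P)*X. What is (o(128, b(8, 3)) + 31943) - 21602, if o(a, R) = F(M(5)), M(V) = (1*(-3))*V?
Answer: 10354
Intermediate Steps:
b(P, X) = 2*P*X (b(P, X) = (2*P)*X = 2*P*X)
M(V) = -3*V
o(a, R) = 13
(o(128, b(8, 3)) + 31943) - 21602 = (13 + 31943) - 21602 = 31956 - 21602 = 10354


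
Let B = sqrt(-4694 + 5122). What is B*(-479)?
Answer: -958*sqrt(107) ≈ -9909.6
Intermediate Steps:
B = 2*sqrt(107) (B = sqrt(428) = 2*sqrt(107) ≈ 20.688)
B*(-479) = (2*sqrt(107))*(-479) = -958*sqrt(107)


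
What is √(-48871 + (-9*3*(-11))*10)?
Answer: I*√45901 ≈ 214.25*I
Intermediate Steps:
√(-48871 + (-9*3*(-11))*10) = √(-48871 - 27*(-11)*10) = √(-48871 + 297*10) = √(-48871 + 2970) = √(-45901) = I*√45901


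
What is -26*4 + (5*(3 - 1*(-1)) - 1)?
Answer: -85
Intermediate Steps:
-26*4 + (5*(3 - 1*(-1)) - 1) = -104 + (5*(3 + 1) - 1) = -104 + (5*4 - 1) = -104 + (20 - 1) = -104 + 19 = -85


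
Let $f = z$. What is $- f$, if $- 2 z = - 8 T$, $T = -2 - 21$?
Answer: $92$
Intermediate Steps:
$T = -23$ ($T = -2 - 21 = -23$)
$z = -92$ ($z = - \frac{\left(-8\right) \left(-23\right)}{2} = \left(- \frac{1}{2}\right) 184 = -92$)
$f = -92$
$- f = \left(-1\right) \left(-92\right) = 92$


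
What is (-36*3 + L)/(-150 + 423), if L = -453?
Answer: -187/91 ≈ -2.0549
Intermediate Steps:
(-36*3 + L)/(-150 + 423) = (-36*3 - 453)/(-150 + 423) = (-108 - 453)/273 = -561*1/273 = -187/91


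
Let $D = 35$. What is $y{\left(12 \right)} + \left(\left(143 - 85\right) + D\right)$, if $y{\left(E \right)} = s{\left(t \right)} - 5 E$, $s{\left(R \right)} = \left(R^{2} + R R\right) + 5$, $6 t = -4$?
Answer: $\frac{350}{9} \approx 38.889$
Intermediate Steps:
$t = - \frac{2}{3}$ ($t = \frac{1}{6} \left(-4\right) = - \frac{2}{3} \approx -0.66667$)
$s{\left(R \right)} = 5 + 2 R^{2}$ ($s{\left(R \right)} = \left(R^{2} + R^{2}\right) + 5 = 2 R^{2} + 5 = 5 + 2 R^{2}$)
$y{\left(E \right)} = \frac{53}{9} - 5 E$ ($y{\left(E \right)} = \left(5 + 2 \left(- \frac{2}{3}\right)^{2}\right) - 5 E = \left(5 + 2 \cdot \frac{4}{9}\right) - 5 E = \left(5 + \frac{8}{9}\right) - 5 E = \frac{53}{9} - 5 E$)
$y{\left(12 \right)} + \left(\left(143 - 85\right) + D\right) = \left(\frac{53}{9} - 60\right) + \left(\left(143 - 85\right) + 35\right) = \left(\frac{53}{9} - 60\right) + \left(58 + 35\right) = - \frac{487}{9} + 93 = \frac{350}{9}$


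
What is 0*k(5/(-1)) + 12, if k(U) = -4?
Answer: 12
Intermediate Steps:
0*k(5/(-1)) + 12 = 0*(-4) + 12 = 0 + 12 = 12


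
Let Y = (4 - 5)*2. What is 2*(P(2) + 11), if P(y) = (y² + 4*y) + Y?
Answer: 42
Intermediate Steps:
Y = -2 (Y = -1*2 = -2)
P(y) = -2 + y² + 4*y (P(y) = (y² + 4*y) - 2 = -2 + y² + 4*y)
2*(P(2) + 11) = 2*((-2 + 2² + 4*2) + 11) = 2*((-2 + 4 + 8) + 11) = 2*(10 + 11) = 2*21 = 42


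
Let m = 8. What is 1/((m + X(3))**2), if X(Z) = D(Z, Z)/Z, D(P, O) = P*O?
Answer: 1/121 ≈ 0.0082645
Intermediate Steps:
D(P, O) = O*P
X(Z) = Z (X(Z) = (Z*Z)/Z = Z**2/Z = Z)
1/((m + X(3))**2) = 1/((8 + 3)**2) = 1/(11**2) = 1/121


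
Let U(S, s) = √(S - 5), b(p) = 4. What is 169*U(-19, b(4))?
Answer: 338*I*√6 ≈ 827.93*I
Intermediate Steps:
U(S, s) = √(-5 + S)
169*U(-19, b(4)) = 169*√(-5 - 19) = 169*√(-24) = 169*(2*I*√6) = 338*I*√6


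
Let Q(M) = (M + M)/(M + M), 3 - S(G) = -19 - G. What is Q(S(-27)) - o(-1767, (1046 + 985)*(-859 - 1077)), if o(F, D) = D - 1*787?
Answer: 3932804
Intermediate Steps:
o(F, D) = -787 + D (o(F, D) = D - 787 = -787 + D)
S(G) = 22 + G (S(G) = 3 - (-19 - G) = 3 + (19 + G) = 22 + G)
Q(M) = 1 (Q(M) = (2*M)/((2*M)) = (2*M)*(1/(2*M)) = 1)
Q(S(-27)) - o(-1767, (1046 + 985)*(-859 - 1077)) = 1 - (-787 + (1046 + 985)*(-859 - 1077)) = 1 - (-787 + 2031*(-1936)) = 1 - (-787 - 3932016) = 1 - 1*(-3932803) = 1 + 3932803 = 3932804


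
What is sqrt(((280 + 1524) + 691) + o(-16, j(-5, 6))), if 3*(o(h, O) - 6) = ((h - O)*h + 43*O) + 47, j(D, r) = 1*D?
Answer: sqrt(22533)/3 ≈ 50.037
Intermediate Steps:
j(D, r) = D
o(h, O) = 65/3 + 43*O/3 + h*(h - O)/3 (o(h, O) = 6 + (((h - O)*h + 43*O) + 47)/3 = 6 + ((h*(h - O) + 43*O) + 47)/3 = 6 + ((43*O + h*(h - O)) + 47)/3 = 6 + (47 + 43*O + h*(h - O))/3 = 6 + (47/3 + 43*O/3 + h*(h - O)/3) = 65/3 + 43*O/3 + h*(h - O)/3)
sqrt(((280 + 1524) + 691) + o(-16, j(-5, 6))) = sqrt(((280 + 1524) + 691) + (65/3 + (1/3)*(-16)**2 + (43/3)*(-5) - 1/3*(-5)*(-16))) = sqrt((1804 + 691) + (65/3 + (1/3)*256 - 215/3 - 80/3)) = sqrt(2495 + (65/3 + 256/3 - 215/3 - 80/3)) = sqrt(2495 + 26/3) = sqrt(7511/3) = sqrt(22533)/3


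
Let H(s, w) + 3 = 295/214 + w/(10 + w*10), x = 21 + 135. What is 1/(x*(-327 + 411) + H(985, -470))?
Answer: 100366/1315043379 ≈ 7.6321e-5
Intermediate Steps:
x = 156
H(s, w) = -347/214 + w/(10 + 10*w) (H(s, w) = -3 + (295/214 + w/(10 + w*10)) = -3 + (295*(1/214) + w/(10 + 10*w)) = -3 + (295/214 + w/(10 + 10*w)) = -347/214 + w/(10 + 10*w))
1/(x*(-327 + 411) + H(985, -470)) = 1/(156*(-327 + 411) + (-1735 - 1628*(-470))/(1070*(1 - 470))) = 1/(156*84 + (1/1070)*(-1735 + 765160)/(-469)) = 1/(13104 + (1/1070)*(-1/469)*763425) = 1/(13104 - 152685/100366) = 1/(1315043379/100366) = 100366/1315043379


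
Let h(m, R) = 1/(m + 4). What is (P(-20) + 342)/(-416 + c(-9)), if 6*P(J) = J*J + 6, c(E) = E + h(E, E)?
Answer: -6145/6378 ≈ -0.96347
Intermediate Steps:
h(m, R) = 1/(4 + m)
c(E) = E + 1/(4 + E)
P(J) = 1 + J²/6 (P(J) = (J*J + 6)/6 = (J² + 6)/6 = (6 + J²)/6 = 1 + J²/6)
(P(-20) + 342)/(-416 + c(-9)) = ((1 + (⅙)*(-20)²) + 342)/(-416 + (1 - 9*(4 - 9))/(4 - 9)) = ((1 + (⅙)*400) + 342)/(-416 + (1 - 9*(-5))/(-5)) = ((1 + 200/3) + 342)/(-416 - (1 + 45)/5) = (203/3 + 342)/(-416 - ⅕*46) = 1229/(3*(-416 - 46/5)) = 1229/(3*(-2126/5)) = (1229/3)*(-5/2126) = -6145/6378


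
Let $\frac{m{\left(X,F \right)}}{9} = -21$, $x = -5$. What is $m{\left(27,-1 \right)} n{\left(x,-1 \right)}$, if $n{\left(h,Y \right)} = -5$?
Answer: $945$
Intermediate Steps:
$m{\left(X,F \right)} = -189$ ($m{\left(X,F \right)} = 9 \left(-21\right) = -189$)
$m{\left(27,-1 \right)} n{\left(x,-1 \right)} = \left(-189\right) \left(-5\right) = 945$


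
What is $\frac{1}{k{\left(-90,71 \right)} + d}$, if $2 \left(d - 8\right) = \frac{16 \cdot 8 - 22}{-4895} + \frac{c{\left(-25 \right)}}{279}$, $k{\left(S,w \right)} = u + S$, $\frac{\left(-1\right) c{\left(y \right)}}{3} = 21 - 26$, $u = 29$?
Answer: $- \frac{910470}{48240293} \approx -0.018874$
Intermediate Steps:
$c{\left(y \right)} = 15$ ($c{\left(y \right)} = - 3 \left(21 - 26\right) = \left(-3\right) \left(-5\right) = 15$)
$k{\left(S,w \right)} = 29 + S$
$d = \frac{7298377}{910470}$ ($d = 8 + \frac{\frac{16 \cdot 8 - 22}{-4895} + \frac{15}{279}}{2} = 8 + \frac{\left(128 - 22\right) \left(- \frac{1}{4895}\right) + 15 \cdot \frac{1}{279}}{2} = 8 + \frac{106 \left(- \frac{1}{4895}\right) + \frac{5}{93}}{2} = 8 + \frac{- \frac{106}{4895} + \frac{5}{93}}{2} = 8 + \frac{1}{2} \cdot \frac{14617}{455235} = 8 + \frac{14617}{910470} = \frac{7298377}{910470} \approx 8.0161$)
$\frac{1}{k{\left(-90,71 \right)} + d} = \frac{1}{\left(29 - 90\right) + \frac{7298377}{910470}} = \frac{1}{-61 + \frac{7298377}{910470}} = \frac{1}{- \frac{48240293}{910470}} = - \frac{910470}{48240293}$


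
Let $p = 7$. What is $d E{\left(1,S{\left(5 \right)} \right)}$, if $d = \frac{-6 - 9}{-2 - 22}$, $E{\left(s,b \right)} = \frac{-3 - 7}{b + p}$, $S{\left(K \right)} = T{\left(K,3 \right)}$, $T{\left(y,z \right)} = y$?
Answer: $- \frac{25}{48} \approx -0.52083$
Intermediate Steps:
$S{\left(K \right)} = K$
$E{\left(s,b \right)} = - \frac{10}{7 + b}$ ($E{\left(s,b \right)} = \frac{-3 - 7}{b + 7} = - \frac{10}{7 + b}$)
$d = \frac{5}{8}$ ($d = - \frac{15}{-24} = \left(-15\right) \left(- \frac{1}{24}\right) = \frac{5}{8} \approx 0.625$)
$d E{\left(1,S{\left(5 \right)} \right)} = \frac{5 \left(- \frac{10}{7 + 5}\right)}{8} = \frac{5 \left(- \frac{10}{12}\right)}{8} = \frac{5 \left(\left(-10\right) \frac{1}{12}\right)}{8} = \frac{5}{8} \left(- \frac{5}{6}\right) = - \frac{25}{48}$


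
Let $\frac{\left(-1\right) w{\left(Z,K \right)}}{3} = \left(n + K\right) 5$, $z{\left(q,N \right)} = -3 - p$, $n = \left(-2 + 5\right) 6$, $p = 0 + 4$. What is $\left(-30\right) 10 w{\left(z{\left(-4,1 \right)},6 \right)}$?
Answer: $108000$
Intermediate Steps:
$p = 4$
$n = 18$ ($n = 3 \cdot 6 = 18$)
$z{\left(q,N \right)} = -7$ ($z{\left(q,N \right)} = -3 - 4 = -7$)
$w{\left(Z,K \right)} = -270 - 15 K$ ($w{\left(Z,K \right)} = - 3 \left(18 + K\right) 5 = - 3 \left(90 + 5 K\right) = -270 - 15 K$)
$\left(-30\right) 10 w{\left(z{\left(-4,1 \right)},6 \right)} = \left(-30\right) 10 \left(-270 - 90\right) = - 300 \left(-270 - 90\right) = \left(-300\right) \left(-360\right) = 108000$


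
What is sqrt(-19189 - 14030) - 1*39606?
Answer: -39606 + 3*I*sqrt(3691) ≈ -39606.0 + 182.26*I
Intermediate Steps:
sqrt(-19189 - 14030) - 1*39606 = sqrt(-33219) - 39606 = 3*I*sqrt(3691) - 39606 = -39606 + 3*I*sqrt(3691)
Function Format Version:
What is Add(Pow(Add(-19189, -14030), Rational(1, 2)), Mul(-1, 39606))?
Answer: Add(-39606, Mul(3, I, Pow(3691, Rational(1, 2)))) ≈ Add(-39606., Mul(182.26, I))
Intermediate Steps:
Add(Pow(Add(-19189, -14030), Rational(1, 2)), Mul(-1, 39606)) = Add(Pow(-33219, Rational(1, 2)), -39606) = Add(Mul(3, I, Pow(3691, Rational(1, 2))), -39606) = Add(-39606, Mul(3, I, Pow(3691, Rational(1, 2))))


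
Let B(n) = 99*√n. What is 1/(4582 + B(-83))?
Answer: 4582/21808207 - 99*I*√83/21808207 ≈ 0.0002101 - 4.1357e-5*I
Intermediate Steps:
1/(4582 + B(-83)) = 1/(4582 + 99*√(-83)) = 1/(4582 + 99*(I*√83)) = 1/(4582 + 99*I*√83)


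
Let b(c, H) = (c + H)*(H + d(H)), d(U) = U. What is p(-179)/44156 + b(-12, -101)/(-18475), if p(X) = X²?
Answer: -415947381/815782100 ≈ -0.50988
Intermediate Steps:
b(c, H) = 2*H*(H + c) (b(c, H) = (c + H)*(H + H) = (H + c)*(2*H) = 2*H*(H + c))
p(-179)/44156 + b(-12, -101)/(-18475) = (-179)²/44156 + (2*(-101)*(-101 - 12))/(-18475) = 32041*(1/44156) + (2*(-101)*(-113))*(-1/18475) = 32041/44156 + 22826*(-1/18475) = 32041/44156 - 22826/18475 = -415947381/815782100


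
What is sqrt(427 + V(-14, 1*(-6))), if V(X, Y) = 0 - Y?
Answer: sqrt(433) ≈ 20.809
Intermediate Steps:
V(X, Y) = -Y
sqrt(427 + V(-14, 1*(-6))) = sqrt(427 - (-6)) = sqrt(427 - 1*(-6)) = sqrt(427 + 6) = sqrt(433)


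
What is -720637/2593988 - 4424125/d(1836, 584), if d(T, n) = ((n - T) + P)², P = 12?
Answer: -125841786117/39885159488 ≈ -3.1551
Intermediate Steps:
d(T, n) = (12 + n - T)² (d(T, n) = ((n - T) + 12)² = (12 + n - T)²)
-720637/2593988 - 4424125/d(1836, 584) = -720637/2593988 - 4424125/(12 + 584 - 1*1836)² = -720637*1/2593988 - 4424125/(12 + 584 - 1836)² = -720637/2593988 - 4424125/((-1240)²) = -720637/2593988 - 4424125/1537600 = -720637/2593988 - 4424125*1/1537600 = -720637/2593988 - 176965/61504 = -125841786117/39885159488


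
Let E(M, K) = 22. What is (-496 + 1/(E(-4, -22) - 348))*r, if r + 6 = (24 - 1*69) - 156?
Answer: 33471279/326 ≈ 1.0267e+5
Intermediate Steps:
r = -207 (r = -6 + ((24 - 1*69) - 156) = -6 + ((24 - 69) - 156) = -6 + (-45 - 156) = -6 - 201 = -207)
(-496 + 1/(E(-4, -22) - 348))*r = (-496 + 1/(22 - 348))*(-207) = (-496 + 1/(-326))*(-207) = (-496 - 1/326)*(-207) = -161697/326*(-207) = 33471279/326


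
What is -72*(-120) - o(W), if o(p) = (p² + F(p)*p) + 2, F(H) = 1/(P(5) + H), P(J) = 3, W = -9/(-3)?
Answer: 17257/2 ≈ 8628.5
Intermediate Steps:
W = 3 (W = -9*(-⅓) = 3)
F(H) = 1/(3 + H)
o(p) = 2 + p² + p/(3 + p) (o(p) = (p² + p/(3 + p)) + 2 = 2 + p² + p/(3 + p))
-72*(-120) - o(W) = -72*(-120) - (3 + (2 + 3²)*(3 + 3))/(3 + 3) = 8640 - (3 + (2 + 9)*6)/6 = 8640 - (3 + 11*6)/6 = 8640 - (3 + 66)/6 = 8640 - 69/6 = 8640 - 1*23/2 = 8640 - 23/2 = 17257/2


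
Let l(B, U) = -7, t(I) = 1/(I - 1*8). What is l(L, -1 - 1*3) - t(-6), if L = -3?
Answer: -97/14 ≈ -6.9286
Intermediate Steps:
t(I) = 1/(-8 + I) (t(I) = 1/(I - 8) = 1/(-8 + I))
l(L, -1 - 1*3) - t(-6) = -7 - 1/(-8 - 6) = -7 - 1/(-14) = -7 - 1*(-1/14) = -7 + 1/14 = -97/14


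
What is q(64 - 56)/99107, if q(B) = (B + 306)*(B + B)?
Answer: 5024/99107 ≈ 0.050693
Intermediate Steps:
q(B) = 2*B*(306 + B) (q(B) = (306 + B)*(2*B) = 2*B*(306 + B))
q(64 - 56)/99107 = (2*(64 - 56)*(306 + (64 - 56)))/99107 = (2*8*(306 + 8))*(1/99107) = (2*8*314)*(1/99107) = 5024*(1/99107) = 5024/99107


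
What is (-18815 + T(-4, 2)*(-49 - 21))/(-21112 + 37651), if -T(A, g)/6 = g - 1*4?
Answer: -19655/16539 ≈ -1.1884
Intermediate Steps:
T(A, g) = 24 - 6*g (T(A, g) = -6*(g - 1*4) = -6*(g - 4) = -6*(-4 + g) = 24 - 6*g)
(-18815 + T(-4, 2)*(-49 - 21))/(-21112 + 37651) = (-18815 + (24 - 6*2)*(-49 - 21))/(-21112 + 37651) = (-18815 + (24 - 12)*(-70))/16539 = (-18815 + 12*(-70))*(1/16539) = (-18815 - 840)*(1/16539) = -19655*1/16539 = -19655/16539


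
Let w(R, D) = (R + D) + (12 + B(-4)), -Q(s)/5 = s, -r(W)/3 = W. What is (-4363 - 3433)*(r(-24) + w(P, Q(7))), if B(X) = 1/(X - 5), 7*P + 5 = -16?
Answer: -3219748/9 ≈ -3.5775e+5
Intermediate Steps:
P = -3 (P = -5/7 + (⅐)*(-16) = -5/7 - 16/7 = -3)
B(X) = 1/(-5 + X)
r(W) = -3*W
Q(s) = -5*s
w(R, D) = 107/9 + D + R (w(R, D) = (R + D) + (12 + 1/(-5 - 4)) = (D + R) + (12 + 1/(-9)) = (D + R) + (12 - ⅑) = (D + R) + 107/9 = 107/9 + D + R)
(-4363 - 3433)*(r(-24) + w(P, Q(7))) = (-4363 - 3433)*(-3*(-24) + (107/9 - 5*7 - 3)) = -7796*(72 + (107/9 - 35 - 3)) = -7796*(72 - 235/9) = -7796*413/9 = -3219748/9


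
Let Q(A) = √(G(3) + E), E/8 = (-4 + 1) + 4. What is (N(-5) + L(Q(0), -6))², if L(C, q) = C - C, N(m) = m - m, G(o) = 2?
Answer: 0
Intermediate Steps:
N(m) = 0
E = 8 (E = 8*((-4 + 1) + 4) = 8*(-3 + 4) = 8*1 = 8)
Q(A) = √10 (Q(A) = √(2 + 8) = √10)
L(C, q) = 0
(N(-5) + L(Q(0), -6))² = (0 + 0)² = 0² = 0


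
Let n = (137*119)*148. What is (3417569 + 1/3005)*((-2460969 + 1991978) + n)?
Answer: 19962971520781638/3005 ≈ 6.6432e+12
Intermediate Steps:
n = 2412844 (n = 16303*148 = 2412844)
(3417569 + 1/3005)*((-2460969 + 1991978) + n) = (3417569 + 1/3005)*((-2460969 + 1991978) + 2412844) = (3417569 + 1/3005)*(-468991 + 2412844) = (10269794846/3005)*1943853 = 19962971520781638/3005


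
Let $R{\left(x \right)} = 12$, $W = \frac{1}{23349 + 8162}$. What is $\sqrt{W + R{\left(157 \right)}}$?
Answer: $\frac{7 \sqrt{243170387}}{31511} \approx 3.4641$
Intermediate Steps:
$W = \frac{1}{31511} \approx 3.1735 \cdot 10^{-5}$
$\sqrt{W + R{\left(157 \right)}} = \sqrt{\frac{1}{31511} + 12} = \sqrt{\frac{378133}{31511}} = \frac{7 \sqrt{243170387}}{31511}$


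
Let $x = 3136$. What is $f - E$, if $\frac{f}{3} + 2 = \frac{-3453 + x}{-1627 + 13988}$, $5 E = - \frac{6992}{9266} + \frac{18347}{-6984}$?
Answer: $- \frac{2160048679001}{399963294792} \approx -5.4006$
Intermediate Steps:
$E = - \frac{21883543}{32356872}$ ($E = \frac{- \frac{6992}{9266} + \frac{18347}{-6984}}{5} = \frac{\left(-6992\right) \frac{1}{9266} + 18347 \left(- \frac{1}{6984}\right)}{5} = \frac{- \frac{3496}{4633} - \frac{18347}{6984}}{5} = \frac{1}{5} \left(- \frac{109417715}{32356872}\right) = - \frac{21883543}{32356872} \approx -0.67632$)
$f = - \frac{75117}{12361}$ ($f = -6 + 3 \frac{-3453 + 3136}{-1627 + 13988} = -6 + 3 \left(- \frac{317}{12361}\right) = -6 - \frac{951}{12361} = - \frac{75117}{12361} \approx -6.0769$)
$f - E = - \frac{75117}{12361} - - \frac{21883543}{32356872} = - \frac{75117}{12361} + \frac{21883543}{32356872} = - \frac{2160048679001}{399963294792}$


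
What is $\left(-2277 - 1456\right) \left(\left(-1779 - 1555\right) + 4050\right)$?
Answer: $-2672828$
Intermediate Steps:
$\left(-2277 - 1456\right) \left(\left(-1779 - 1555\right) + 4050\right) = - 3733 \left(-3334 + 4050\right) = \left(-3733\right) 716 = -2672828$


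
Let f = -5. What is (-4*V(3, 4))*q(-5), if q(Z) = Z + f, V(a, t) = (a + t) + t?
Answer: 440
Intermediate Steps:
V(a, t) = a + 2*t
q(Z) = -5 + Z (q(Z) = Z - 5 = -5 + Z)
(-4*V(3, 4))*q(-5) = (-4*(3 + 2*4))*(-5 - 5) = -4*(3 + 8)*(-10) = -4*11*(-10) = -44*(-10) = 440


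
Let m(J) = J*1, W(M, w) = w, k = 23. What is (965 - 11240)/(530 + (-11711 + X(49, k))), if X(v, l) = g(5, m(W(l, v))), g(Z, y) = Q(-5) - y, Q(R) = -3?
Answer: 10275/11233 ≈ 0.91472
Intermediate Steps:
m(J) = J
g(Z, y) = -3 - y
X(v, l) = -3 - v
(965 - 11240)/(530 + (-11711 + X(49, k))) = (965 - 11240)/(530 + (-11711 + (-3 - 1*49))) = -10275/(530 + (-11711 + (-3 - 49))) = -10275/(530 + (-11711 - 52)) = -10275/(530 - 11763) = -10275/(-11233) = -10275*(-1/11233) = 10275/11233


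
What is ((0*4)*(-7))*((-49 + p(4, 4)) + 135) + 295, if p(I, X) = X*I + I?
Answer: 295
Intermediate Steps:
p(I, X) = I + I*X (p(I, X) = I*X + I = I + I*X)
((0*4)*(-7))*((-49 + p(4, 4)) + 135) + 295 = ((0*4)*(-7))*((-49 + 4*(1 + 4)) + 135) + 295 = (0*(-7))*((-49 + 4*5) + 135) + 295 = 0*((-49 + 20) + 135) + 295 = 0*(-29 + 135) + 295 = 0*106 + 295 = 0 + 295 = 295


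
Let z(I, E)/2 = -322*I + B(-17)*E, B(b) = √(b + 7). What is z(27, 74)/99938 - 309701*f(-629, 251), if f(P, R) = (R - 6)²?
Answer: -928913842380419/49969 + 74*I*√10/49969 ≈ -1.859e+10 + 0.0046831*I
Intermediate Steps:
B(b) = √(7 + b)
f(P, R) = (-6 + R)²
z(I, E) = -644*I + 2*I*E*√10 (z(I, E) = 2*(-322*I + √(7 - 17)*E) = 2*(-322*I + √(-10)*E) = 2*(-322*I + (I*√10)*E) = 2*(-322*I + I*E*√10) = -644*I + 2*I*E*√10)
z(27, 74)/99938 - 309701*f(-629, 251) = (-644*27 + 2*I*74*√10)/99938 - 309701*(-6 + 251)² = (-17388 + 148*I*√10)*(1/99938) - 309701*245² = (-8694/49969 + 74*I*√10/49969) - 309701/(1/60025) = (-8694/49969 + 74*I*√10/49969) - 309701/1/60025 = (-8694/49969 + 74*I*√10/49969) - 309701*60025 = (-8694/49969 + 74*I*√10/49969) - 18589802525 = -928913842380419/49969 + 74*I*√10/49969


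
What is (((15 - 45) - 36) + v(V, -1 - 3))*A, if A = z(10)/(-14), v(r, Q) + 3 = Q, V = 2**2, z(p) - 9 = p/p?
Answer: 365/7 ≈ 52.143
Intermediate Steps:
z(p) = 10 (z(p) = 9 + p/p = 9 + 1 = 10)
V = 4
v(r, Q) = -3 + Q
A = -5/7 (A = 10/(-14) = 10*(-1/14) = -5/7 ≈ -0.71429)
(((15 - 45) - 36) + v(V, -1 - 3))*A = (((15 - 45) - 36) + (-3 + (-1 - 3)))*(-5/7) = ((-30 - 36) + (-3 - 4))*(-5/7) = (-66 - 7)*(-5/7) = -73*(-5/7) = 365/7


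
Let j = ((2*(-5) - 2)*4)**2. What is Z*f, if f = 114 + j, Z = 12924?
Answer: 31250232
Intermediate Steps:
j = 2304 (j = ((-10 - 2)*4)**2 = (-12*4)**2 = (-48)**2 = 2304)
f = 2418 (f = 114 + 2304 = 2418)
Z*f = 12924*2418 = 31250232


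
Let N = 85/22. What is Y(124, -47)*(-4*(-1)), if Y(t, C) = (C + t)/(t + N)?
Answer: 6776/2813 ≈ 2.4088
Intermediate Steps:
N = 85/22 (N = 85*(1/22) = 85/22 ≈ 3.8636)
Y(t, C) = (C + t)/(85/22 + t) (Y(t, C) = (C + t)/(t + 85/22) = (C + t)/(85/22 + t))
Y(124, -47)*(-4*(-1)) = (22*(-47 + 124)/(85 + 22*124))*(-4*(-1)) = (22*77/(85 + 2728))*4 = (22*77/2813)*4 = (22*(1/2813)*77)*4 = (1694/2813)*4 = 6776/2813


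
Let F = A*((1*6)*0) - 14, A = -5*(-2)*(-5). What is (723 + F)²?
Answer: 502681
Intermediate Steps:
A = -50 (A = 10*(-5) = -50)
F = -14 (F = -50*1*6*0 - 14 = -300*0 - 14 = -50*0 - 14 = 0 - 14 = -14)
(723 + F)² = (723 - 14)² = 709² = 502681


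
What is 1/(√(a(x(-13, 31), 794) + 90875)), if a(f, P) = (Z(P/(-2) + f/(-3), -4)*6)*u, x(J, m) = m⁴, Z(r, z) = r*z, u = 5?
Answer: √37079355/37079355 ≈ 0.00016422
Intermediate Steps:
a(f, P) = 40*f + 60*P (a(f, P) = (((P/(-2) + f/(-3))*(-4))*6)*5 = (((P*(-½) + f*(-⅓))*(-4))*6)*5 = (((-P/2 - f/3)*(-4))*6)*5 = ((2*P + 4*f/3)*6)*5 = (8*f + 12*P)*5 = 40*f + 60*P)
1/(√(a(x(-13, 31), 794) + 90875)) = 1/(√((40*31⁴ + 60*794) + 90875)) = 1/(√((40*923521 + 47640) + 90875)) = 1/(√((36940840 + 47640) + 90875)) = 1/(√(36988480 + 90875)) = 1/(√37079355) = √37079355/37079355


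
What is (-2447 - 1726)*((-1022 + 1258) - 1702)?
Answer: 6117618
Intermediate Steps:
(-2447 - 1726)*((-1022 + 1258) - 1702) = -4173*(236 - 1702) = -4173*(-1466) = 6117618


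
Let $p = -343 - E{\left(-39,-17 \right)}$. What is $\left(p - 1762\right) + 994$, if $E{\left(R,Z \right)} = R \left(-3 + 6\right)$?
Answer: $-994$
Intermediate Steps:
$E{\left(R,Z \right)} = 3 R$ ($E{\left(R,Z \right)} = R 3 = 3 R$)
$p = -226$ ($p = -343 - 3 \left(-39\right) = -343 - -117 = -343 + 117 = -226$)
$\left(p - 1762\right) + 994 = \left(-226 - 1762\right) + 994 = -1988 + 994 = -994$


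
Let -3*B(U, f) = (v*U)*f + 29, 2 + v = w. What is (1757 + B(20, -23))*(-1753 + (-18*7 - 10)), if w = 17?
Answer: -22936238/3 ≈ -7.6454e+6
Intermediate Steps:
v = 15 (v = -2 + 17 = 15)
B(U, f) = -29/3 - 5*U*f (B(U, f) = -((15*U)*f + 29)/3 = -(15*U*f + 29)/3 = -(29 + 15*U*f)/3 = -29/3 - 5*U*f)
(1757 + B(20, -23))*(-1753 + (-18*7 - 10)) = (1757 + (-29/3 - 5*20*(-23)))*(-1753 + (-18*7 - 10)) = (1757 + (-29/3 + 2300))*(-1753 + (-126 - 10)) = (1757 + 6871/3)*(-1753 - 136) = (12142/3)*(-1889) = -22936238/3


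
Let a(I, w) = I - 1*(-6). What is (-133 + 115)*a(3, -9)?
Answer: -162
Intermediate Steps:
a(I, w) = 6 + I (a(I, w) = I + 6 = 6 + I)
(-133 + 115)*a(3, -9) = (-133 + 115)*(6 + 3) = -18*9 = -162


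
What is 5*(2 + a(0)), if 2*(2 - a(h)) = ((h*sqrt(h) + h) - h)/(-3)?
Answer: 20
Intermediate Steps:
a(h) = 2 + h**(3/2)/6 (a(h) = 2 - ((h*sqrt(h) + h) - h)/(2*(-3)) = 2 - ((h**(3/2) + h) - h)*(-1)/(2*3) = 2 - ((h + h**(3/2)) - h)*(-1)/(2*3) = 2 - h**(3/2)*(-1)/(2*3) = 2 - (-1)*h**(3/2)/6 = 2 + h**(3/2)/6)
5*(2 + a(0)) = 5*(2 + (2 + 0**(3/2)/6)) = 5*(2 + (2 + (1/6)*0)) = 5*(2 + (2 + 0)) = 5*(2 + 2) = 5*4 = 20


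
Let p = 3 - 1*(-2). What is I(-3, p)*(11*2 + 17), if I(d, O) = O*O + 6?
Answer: 1209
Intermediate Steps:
p = 5 (p = 3 + 2 = 5)
I(d, O) = 6 + O**2 (I(d, O) = O**2 + 6 = 6 + O**2)
I(-3, p)*(11*2 + 17) = (6 + 5**2)*(11*2 + 17) = (6 + 25)*(22 + 17) = 31*39 = 1209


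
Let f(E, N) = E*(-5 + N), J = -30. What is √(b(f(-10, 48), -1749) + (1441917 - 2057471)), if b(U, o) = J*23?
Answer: 2*I*√154061 ≈ 785.01*I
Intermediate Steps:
b(U, o) = -690 (b(U, o) = -30*23 = -690)
√(b(f(-10, 48), -1749) + (1441917 - 2057471)) = √(-690 + (1441917 - 2057471)) = √(-690 - 615554) = √(-616244) = 2*I*√154061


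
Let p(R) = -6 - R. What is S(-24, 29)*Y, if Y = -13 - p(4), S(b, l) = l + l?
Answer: -174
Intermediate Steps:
S(b, l) = 2*l
Y = -3 (Y = -13 - (-6 - 1*4) = -13 - (-6 - 4) = -13 - 1*(-10) = -13 + 10 = -3)
S(-24, 29)*Y = (2*29)*(-3) = 58*(-3) = -174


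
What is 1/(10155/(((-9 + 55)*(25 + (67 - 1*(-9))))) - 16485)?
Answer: -4646/76579155 ≈ -6.0669e-5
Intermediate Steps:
1/(10155/(((-9 + 55)*(25 + (67 - 1*(-9))))) - 16485) = 1/(10155/((46*(25 + (67 + 9)))) - 16485) = 1/(10155/((46*(25 + 76))) - 16485) = 1/(10155/((46*101)) - 16485) = 1/(10155/4646 - 16485) = 1/(-76579155/4646) = -4646/76579155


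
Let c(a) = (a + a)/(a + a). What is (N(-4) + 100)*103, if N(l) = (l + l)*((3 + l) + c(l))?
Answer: 10300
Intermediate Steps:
c(a) = 1 (c(a) = (2*a)/((2*a)) = (2*a)*(1/(2*a)) = 1)
N(l) = 2*l*(4 + l) (N(l) = (l + l)*((3 + l) + 1) = (2*l)*(4 + l) = 2*l*(4 + l))
(N(-4) + 100)*103 = (2*(-4)*(4 - 4) + 100)*103 = (2*(-4)*0 + 100)*103 = (0 + 100)*103 = 100*103 = 10300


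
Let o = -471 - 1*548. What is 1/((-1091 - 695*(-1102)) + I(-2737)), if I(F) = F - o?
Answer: 1/763081 ≈ 1.3105e-6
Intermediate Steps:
o = -1019 (o = -471 - 548 = -1019)
I(F) = 1019 + F (I(F) = F - 1*(-1019) = F + 1019 = 1019 + F)
1/((-1091 - 695*(-1102)) + I(-2737)) = 1/((-1091 - 695*(-1102)) + (1019 - 2737)) = 1/((-1091 + 765890) - 1718) = 1/(764799 - 1718) = 1/763081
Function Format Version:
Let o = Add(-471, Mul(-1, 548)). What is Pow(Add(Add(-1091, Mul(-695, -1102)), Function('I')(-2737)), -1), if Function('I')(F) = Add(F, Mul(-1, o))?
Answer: Rational(1, 763081) ≈ 1.3105e-6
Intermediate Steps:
o = -1019 (o = Add(-471, -548) = -1019)
Function('I')(F) = Add(1019, F) (Function('I')(F) = Add(F, Mul(-1, -1019)) = Add(F, 1019) = Add(1019, F))
Pow(Add(Add(-1091, Mul(-695, -1102)), Function('I')(-2737)), -1) = Pow(Add(Add(-1091, Mul(-695, -1102)), Add(1019, -2737)), -1) = Pow(Add(Add(-1091, 765890), -1718), -1) = Pow(Add(764799, -1718), -1) = Pow(763081, -1) = Rational(1, 763081)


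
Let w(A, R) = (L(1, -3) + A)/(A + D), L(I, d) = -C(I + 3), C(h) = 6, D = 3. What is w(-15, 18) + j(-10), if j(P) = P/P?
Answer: 11/4 ≈ 2.7500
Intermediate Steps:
L(I, d) = -6 (L(I, d) = -1*6 = -6)
w(A, R) = (-6 + A)/(3 + A) (w(A, R) = (-6 + A)/(A + 3) = (-6 + A)/(3 + A))
j(P) = 1
w(-15, 18) + j(-10) = (-6 - 15)/(3 - 15) + 1 = -21/(-12) + 1 = -1/12*(-21) + 1 = 7/4 + 1 = 11/4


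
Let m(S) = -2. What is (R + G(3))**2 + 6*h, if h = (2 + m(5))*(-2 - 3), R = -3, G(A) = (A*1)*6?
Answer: 225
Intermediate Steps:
G(A) = 6*A (G(A) = A*6 = 6*A)
h = 0 (h = (2 - 2)*(-2 - 3) = 0*(-5) = 0)
(R + G(3))**2 + 6*h = (-3 + 6*3)**2 + 6*0 = (-3 + 18)**2 + 0 = 15**2 + 0 = 225 + 0 = 225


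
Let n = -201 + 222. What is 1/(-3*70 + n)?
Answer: -1/189 ≈ -0.0052910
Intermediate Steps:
n = 21
1/(-3*70 + n) = 1/(-3*70 + 21) = 1/(-210 + 21) = 1/(-189) = -1/189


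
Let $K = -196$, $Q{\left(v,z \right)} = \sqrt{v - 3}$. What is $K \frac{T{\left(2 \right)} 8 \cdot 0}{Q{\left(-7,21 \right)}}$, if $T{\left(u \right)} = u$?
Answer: $0$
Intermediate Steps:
$Q{\left(v,z \right)} = \sqrt{-3 + v}$
$K \frac{T{\left(2 \right)} 8 \cdot 0}{Q{\left(-7,21 \right)}} = - 196 \frac{2 \cdot 8 \cdot 0}{\sqrt{-3 - 7}} = - 196 \frac{16 \cdot 0}{\sqrt{-10}} = - 196 \frac{0}{i \sqrt{10}} = - 196 \cdot 0 \left(- \frac{i \sqrt{10}}{10}\right) = \left(-196\right) 0 = 0$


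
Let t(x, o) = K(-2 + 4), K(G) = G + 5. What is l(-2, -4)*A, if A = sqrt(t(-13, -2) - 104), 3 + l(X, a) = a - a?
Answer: -3*I*sqrt(97) ≈ -29.547*I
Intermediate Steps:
K(G) = 5 + G
t(x, o) = 7 (t(x, o) = 5 + (-2 + 4) = 5 + 2 = 7)
l(X, a) = -3 (l(X, a) = -3 + (a - a) = -3 + 0 = -3)
A = I*sqrt(97) (A = sqrt(7 - 104) = sqrt(-97) = I*sqrt(97) ≈ 9.8489*I)
l(-2, -4)*A = -3*I*sqrt(97)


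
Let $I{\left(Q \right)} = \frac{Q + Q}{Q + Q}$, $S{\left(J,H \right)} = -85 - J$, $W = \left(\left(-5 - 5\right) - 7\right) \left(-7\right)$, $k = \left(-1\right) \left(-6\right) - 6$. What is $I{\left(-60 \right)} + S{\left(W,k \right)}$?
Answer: $-203$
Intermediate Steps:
$k = 0$ ($k = 6 - 6 = 0$)
$W = 119$ ($W = \left(-10 - 7\right) \left(-7\right) = \left(-17\right) \left(-7\right) = 119$)
$I{\left(Q \right)} = 1$ ($I{\left(Q \right)} = \frac{2 Q}{2 Q} = 2 Q \frac{1}{2 Q} = 1$)
$I{\left(-60 \right)} + S{\left(W,k \right)} = 1 - 204 = -203$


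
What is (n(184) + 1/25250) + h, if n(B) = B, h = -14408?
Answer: -359155999/25250 ≈ -14224.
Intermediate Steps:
(n(184) + 1/25250) + h = (184 + 1/25250) - 14408 = 4646001/25250 - 14408 = -359155999/25250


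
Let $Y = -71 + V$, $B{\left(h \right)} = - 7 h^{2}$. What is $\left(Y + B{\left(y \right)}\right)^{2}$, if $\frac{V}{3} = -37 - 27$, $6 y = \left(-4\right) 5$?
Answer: $\frac{9406489}{81} \approx 1.1613 \cdot 10^{5}$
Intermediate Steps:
$y = - \frac{10}{3}$ ($y = \frac{\left(-4\right) 5}{6} = \frac{1}{6} \left(-20\right) = - \frac{10}{3} \approx -3.3333$)
$V = -192$ ($V = 3 \left(-37 - 27\right) = 3 \left(-64\right) = -192$)
$Y = -263$ ($Y = -71 - 192 = -263$)
$\left(Y + B{\left(y \right)}\right)^{2} = \left(-263 - 7 \left(- \frac{10}{3}\right)^{2}\right)^{2} = \left(-263 - \frac{700}{9}\right)^{2} = \left(- \frac{3067}{9}\right)^{2} = \frac{9406489}{81}$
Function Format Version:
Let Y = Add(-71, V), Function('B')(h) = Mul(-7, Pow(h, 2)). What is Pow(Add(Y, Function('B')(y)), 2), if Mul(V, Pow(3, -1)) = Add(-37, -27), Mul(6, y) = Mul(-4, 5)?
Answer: Rational(9406489, 81) ≈ 1.1613e+5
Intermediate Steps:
y = Rational(-10, 3) (y = Mul(Rational(1, 6), Mul(-4, 5)) = Mul(Rational(1, 6), -20) = Rational(-10, 3) ≈ -3.3333)
V = -192 (V = Mul(3, Add(-37, -27)) = Mul(3, -64) = -192)
Y = -263 (Y = Add(-71, -192) = -263)
Pow(Add(Y, Function('B')(y)), 2) = Pow(Add(-263, Mul(-7, Pow(Rational(-10, 3), 2))), 2) = Pow(Add(-263, Mul(-7, Rational(100, 9))), 2) = Pow(Add(-263, Rational(-700, 9)), 2) = Pow(Rational(-3067, 9), 2) = Rational(9406489, 81)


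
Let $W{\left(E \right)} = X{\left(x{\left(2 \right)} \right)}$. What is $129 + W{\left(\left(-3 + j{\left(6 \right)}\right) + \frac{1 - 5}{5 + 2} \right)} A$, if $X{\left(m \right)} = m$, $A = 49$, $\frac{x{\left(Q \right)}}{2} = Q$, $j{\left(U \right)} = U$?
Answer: $325$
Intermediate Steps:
$x{\left(Q \right)} = 2 Q$
$W{\left(E \right)} = 4$ ($W{\left(E \right)} = 2 \cdot 2 = 4$)
$129 + W{\left(\left(-3 + j{\left(6 \right)}\right) + \frac{1 - 5}{5 + 2} \right)} A = 129 + 4 \cdot 49 = 129 + 196 = 325$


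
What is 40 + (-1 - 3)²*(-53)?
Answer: -808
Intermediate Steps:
40 + (-1 - 3)²*(-53) = 40 + (-4)²*(-53) = 40 + 16*(-53) = 40 - 848 = -808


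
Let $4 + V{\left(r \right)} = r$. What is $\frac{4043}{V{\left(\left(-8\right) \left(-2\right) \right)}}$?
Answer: $\frac{4043}{12} \approx 336.92$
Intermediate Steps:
$V{\left(r \right)} = -4 + r$
$\frac{4043}{V{\left(\left(-8\right) \left(-2\right) \right)}} = \frac{4043}{-4 - -16} = \frac{4043}{-4 + 16} = \frac{4043}{12}$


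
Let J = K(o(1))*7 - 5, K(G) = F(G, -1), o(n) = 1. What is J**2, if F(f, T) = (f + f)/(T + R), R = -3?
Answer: 289/4 ≈ 72.250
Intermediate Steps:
F(f, T) = 2*f/(-3 + T) (F(f, T) = (f + f)/(T - 3) = (2*f)/(-3 + T) = 2*f/(-3 + T))
K(G) = -G/2 (K(G) = 2*G/(-3 - 1) = 2*G/(-4) = 2*G*(-1/4) = -G/2)
J = -17/2 (J = -1/2*1*7 - 5 = -1/2*7 - 5 = -7/2 - 5 = -17/2 ≈ -8.5000)
J**2 = (-17/2)**2 = 289/4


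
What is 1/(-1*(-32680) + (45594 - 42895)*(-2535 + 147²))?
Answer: 1/51513406 ≈ 1.9412e-8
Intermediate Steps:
1/(-1*(-32680) + (45594 - 42895)*(-2535 + 147²)) = 1/(32680 + 2699*(-2535 + 21609)) = 1/(32680 + 2699*19074) = 1/(32680 + 51480726) = 1/51513406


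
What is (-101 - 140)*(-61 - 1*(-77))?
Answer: -3856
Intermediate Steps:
(-101 - 140)*(-61 - 1*(-77)) = -241*(-61 + 77) = -241*16 = -3856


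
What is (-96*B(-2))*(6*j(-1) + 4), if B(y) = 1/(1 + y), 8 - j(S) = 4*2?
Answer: 384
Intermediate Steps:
j(S) = 0 (j(S) = 8 - 4*2 = 8 - 1*8 = 8 - 8 = 0)
(-96*B(-2))*(6*j(-1) + 4) = (-96/(1 - 2))*(6*0 + 4) = (-96/(-1))*(0 + 4) = -96*(-1)*4 = 96*4 = 384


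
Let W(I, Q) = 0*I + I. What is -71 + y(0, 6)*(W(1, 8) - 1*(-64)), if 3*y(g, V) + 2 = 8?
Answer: 59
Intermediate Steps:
W(I, Q) = I (W(I, Q) = 0 + I = I)
y(g, V) = 2 (y(g, V) = -⅔ + (⅓)*8 = -⅔ + 8/3 = 2)
-71 + y(0, 6)*(W(1, 8) - 1*(-64)) = -71 + 2*(1 - 1*(-64)) = -71 + 2*(1 + 64) = -71 + 2*65 = -71 + 130 = 59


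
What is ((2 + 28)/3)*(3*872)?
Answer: 26160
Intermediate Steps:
((2 + 28)/3)*(3*872) = (30*(⅓))*2616 = 10*2616 = 26160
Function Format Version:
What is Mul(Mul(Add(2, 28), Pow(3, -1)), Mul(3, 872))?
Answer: 26160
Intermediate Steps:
Mul(Mul(Add(2, 28), Pow(3, -1)), Mul(3, 872)) = Mul(Mul(30, Rational(1, 3)), 2616) = Mul(10, 2616) = 26160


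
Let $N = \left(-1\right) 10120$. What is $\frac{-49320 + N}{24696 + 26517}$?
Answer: $- \frac{59440}{51213} \approx -1.1606$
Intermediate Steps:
$N = -10120$
$\frac{-49320 + N}{24696 + 26517} = \frac{-49320 - 10120}{24696 + 26517} = - \frac{59440}{51213}$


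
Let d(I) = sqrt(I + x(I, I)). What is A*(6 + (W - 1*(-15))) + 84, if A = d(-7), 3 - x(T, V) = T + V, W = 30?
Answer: 84 + 51*sqrt(10) ≈ 245.28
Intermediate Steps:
x(T, V) = 3 - T - V (x(T, V) = 3 - (T + V) = 3 + (-T - V) = 3 - T - V)
d(I) = sqrt(3 - I) (d(I) = sqrt(I + (3 - I - I)) = sqrt(I + (3 - 2*I)) = sqrt(3 - I))
A = sqrt(10) (A = sqrt(3 - 1*(-7)) = sqrt(3 + 7) = sqrt(10) ≈ 3.1623)
A*(6 + (W - 1*(-15))) + 84 = sqrt(10)*(6 + (30 - 1*(-15))) + 84 = sqrt(10)*(6 + (30 + 15)) + 84 = sqrt(10)*(6 + 45) + 84 = sqrt(10)*51 + 84 = 51*sqrt(10) + 84 = 84 + 51*sqrt(10)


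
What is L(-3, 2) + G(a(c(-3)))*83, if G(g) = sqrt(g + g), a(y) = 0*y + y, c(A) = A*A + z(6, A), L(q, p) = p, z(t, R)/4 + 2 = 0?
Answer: 2 + 83*sqrt(2) ≈ 119.38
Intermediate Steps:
z(t, R) = -8 (z(t, R) = -8 + 4*0 = -8 + 0 = -8)
c(A) = -8 + A**2 (c(A) = A*A - 8 = A**2 - 8 = -8 + A**2)
a(y) = y (a(y) = 0 + y = y)
G(g) = sqrt(2)*sqrt(g) (G(g) = sqrt(2*g) = sqrt(2)*sqrt(g))
L(-3, 2) + G(a(c(-3)))*83 = 2 + (sqrt(2)*sqrt(-8 + (-3)**2))*83 = 2 + (sqrt(2)*sqrt(-8 + 9))*83 = 2 + (sqrt(2)*sqrt(1))*83 = 2 + (sqrt(2)*1)*83 = 2 + sqrt(2)*83 = 2 + 83*sqrt(2)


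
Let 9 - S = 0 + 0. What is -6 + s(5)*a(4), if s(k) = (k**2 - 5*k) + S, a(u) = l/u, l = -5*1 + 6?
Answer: -15/4 ≈ -3.7500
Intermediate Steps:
S = 9 (S = 9 - (0 + 0) = 9 - 1*0 = 9 + 0 = 9)
l = 1 (l = -5 + 6 = 1)
a(u) = 1/u
s(k) = 9 + k**2 - 5*k (s(k) = (k**2 - 5*k) + 9 = 9 + k**2 - 5*k)
-6 + s(5)*a(4) = -6 + (9 + 5**2 - 5*5)/4 = -6 + (9 + 25 - 25)*(1/4) = -6 + 9*(1/4) = -6 + 9/4 = -15/4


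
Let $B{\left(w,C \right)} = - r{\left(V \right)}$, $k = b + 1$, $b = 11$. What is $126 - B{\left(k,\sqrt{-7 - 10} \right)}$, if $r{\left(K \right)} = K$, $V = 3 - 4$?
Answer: $125$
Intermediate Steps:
$V = -1$
$k = 12$ ($k = 11 + 1 = 12$)
$B{\left(w,C \right)} = 1$ ($B{\left(w,C \right)} = \left(-1\right) \left(-1\right) = 1$)
$126 - B{\left(k,\sqrt{-7 - 10} \right)} = 126 - 1 = 125$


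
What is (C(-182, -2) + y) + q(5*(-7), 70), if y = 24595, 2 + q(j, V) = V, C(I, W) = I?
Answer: 24481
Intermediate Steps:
q(j, V) = -2 + V
(C(-182, -2) + y) + q(5*(-7), 70) = (-182 + 24595) + (-2 + 70) = 24413 + 68 = 24481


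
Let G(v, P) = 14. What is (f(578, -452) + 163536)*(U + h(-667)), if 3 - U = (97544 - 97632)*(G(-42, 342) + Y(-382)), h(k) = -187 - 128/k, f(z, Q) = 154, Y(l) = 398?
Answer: 3938406280880/667 ≈ 5.9047e+9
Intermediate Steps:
U = 36259 (U = 3 - (97544 - 97632)*(14 + 398) = 3 - (-88)*412 = 3 - 1*(-36256) = 3 + 36256 = 36259)
(f(578, -452) + 163536)*(U + h(-667)) = (154 + 163536)*(36259 + (-187 - 128/(-667))) = 163690*(36259 + (-187 - 128*(-1/667))) = 163690*(36259 + (-187 + 128/667)) = 163690*(36259 - 124601/667) = 163690*(24060152/667) = 3938406280880/667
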